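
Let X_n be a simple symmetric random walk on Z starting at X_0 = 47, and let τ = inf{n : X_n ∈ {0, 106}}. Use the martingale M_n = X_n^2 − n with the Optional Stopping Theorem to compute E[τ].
E[τ] = 2773

M_n = X_n^2 − n is a martingale (since E[X_{n+1}^2 | F_n] = X_n^2 + 1). By OST (τ has finite mean in a bounded region), E[M_τ] = E[M_0] = X_0^2 − 0 = 47^2 = 2209. Also E[M_τ] = E[X_τ^2] − E[τ]. The walk exits at 0 or 106, with P(hit 106 first) = 47/106, so E[X_τ^2] = 106^2 · 47/106 + 0 = 4982. Thus E[τ] = E[X_τ^2] − E[M_τ] = 4982 − 2209 = 2773 = 47(106 − 47) = 2773.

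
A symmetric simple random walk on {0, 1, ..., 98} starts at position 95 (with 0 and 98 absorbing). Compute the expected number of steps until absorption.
E[τ | X_0 = 95] = 285

Let v_k = E[τ | X_0 = k]. Boundary: v_0 = v_98 = 0. Recurrence: v_k = 1 + (v_{k-1} + v_{k+1})/2 for 1 ≤ k ≤ 97. The particular solution to v_k − (v_{k-1} + v_{k+1})/2 = 1 is v_k = −k^2. Adding homogeneous solution A + B k and matching boundaries gives v_k = k (98 − k). Substituting k = 95: v_95 = 95 · 3 = 285.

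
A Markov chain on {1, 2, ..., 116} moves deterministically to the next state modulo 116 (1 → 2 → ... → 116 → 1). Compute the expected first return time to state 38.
E[T_38 | X_0 = 38] = 116

The chain cycles deterministically, so starting at state 38 it returns in exactly 116 steps. Equivalently, the stationary distribution is uniform π_j = 1/116 for every state j, so by Kac's formula E[T_38] = 1/π_38 = 116.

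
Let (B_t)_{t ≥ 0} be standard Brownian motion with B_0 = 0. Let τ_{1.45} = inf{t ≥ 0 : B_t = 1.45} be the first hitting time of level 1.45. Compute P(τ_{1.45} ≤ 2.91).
P(τ_{1.45} ≤ 2.91) = 2(1 − Φ(1.45/√2.91)) = 2(1 − Φ(0.8500)) ≈ 0.3953

By the reflection principle for standard BM, P(τ_b ≤ t) = 2 · P(B_t ≥ b). Since B_t ~ N(0, t), P(B_t ≥ 1.45) = 1 − Φ(1.45/√t) = 1 − Φ(1.45/√2.91) = 1 − Φ(0.8500) ≈ 0.19766. Doubling: P(τ_{1.45} ≤ 2.91) ≈ 2 · 0.19766 = 0.39532 ≈ 0.3953.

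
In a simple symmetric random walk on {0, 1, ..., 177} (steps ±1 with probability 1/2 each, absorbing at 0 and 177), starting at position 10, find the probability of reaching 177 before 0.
P(hit 177 before 0) = 10/177

Let u_k = P(hit 177 before 0 | start at k). Then u_0 = 0, u_177 = 1, and u_k = u_{k-1}/2 + u_{k+1}/2 for 1 ≤ k ≤ 176. This harmonic recurrence is solved by u_k = k/177, giving u_10 = 10/177.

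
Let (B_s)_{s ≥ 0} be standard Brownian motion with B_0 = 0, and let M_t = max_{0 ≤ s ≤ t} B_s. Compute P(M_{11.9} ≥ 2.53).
P(M_{11.9} ≥ 2.53) = 2·P(B_{11.9} ≥ 2.53) = 2(1 − Φ(2.53/√11.9)) ≈ 0.4633

By the reflection principle for Brownian motion, P(M_t ≥ a) = 2 · P(B_t ≥ a) for a ≥ 0. Since B_t ~ N(0, t), P(B_t ≥ 2.53) = 1 − Φ(2.53/√t) = 1 − Φ(2.53/√11.9) = 1 − Φ(0.7334). So
  P(M_{11.9} ≥ 2.53) = 2(1 − Φ(0.7334)) ≈ 0.4633.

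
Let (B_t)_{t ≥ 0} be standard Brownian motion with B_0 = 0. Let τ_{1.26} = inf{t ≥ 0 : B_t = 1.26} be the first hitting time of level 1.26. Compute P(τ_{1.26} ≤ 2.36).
P(τ_{1.26} ≤ 2.36) = 2(1 − Φ(1.26/√2.36)) = 2(1 − Φ(0.8202)) ≈ 0.4121

By the reflection principle for standard BM, P(τ_b ≤ t) = 2 · P(B_t ≥ b). Since B_t ~ N(0, t), P(B_t ≥ 1.26) = 1 − Φ(1.26/√t) = 1 − Φ(1.26/√2.36) = 1 − Φ(0.8202) ≈ 0.20605. Doubling: P(τ_{1.26} ≤ 2.36) ≈ 2 · 0.20605 = 0.41210 ≈ 0.4121.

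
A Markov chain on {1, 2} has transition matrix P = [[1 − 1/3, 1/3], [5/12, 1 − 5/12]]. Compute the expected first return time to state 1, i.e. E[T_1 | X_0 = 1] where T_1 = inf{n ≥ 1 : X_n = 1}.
E[T_1 | X_0 = 1] = 1/π_1 = 9/5

For an irreducible recurrent Markov chain with stationary distribution π, E[T_i | X_0 = i] = 1/π_i (Kac's formula). Here π_1 = (5/12)/(1/3 + 5/12) = (5/12)/(3/4) = 5/9, so E[T_1 | X_0 = 1] = 1/π_1 = (1/3 + 5/12)/(5/12) = (3/4)/(5/12) = 9/5.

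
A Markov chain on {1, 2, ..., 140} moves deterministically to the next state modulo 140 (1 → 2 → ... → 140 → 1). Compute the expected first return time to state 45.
E[T_45 | X_0 = 45] = 140

The chain cycles deterministically, so starting at state 45 it returns in exactly 140 steps. Equivalently, the stationary distribution is uniform π_j = 1/140 for every state j, so by Kac's formula E[T_45] = 1/π_45 = 140.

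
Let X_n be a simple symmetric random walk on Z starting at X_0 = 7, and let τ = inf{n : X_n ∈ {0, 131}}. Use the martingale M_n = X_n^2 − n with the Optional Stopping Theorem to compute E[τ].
E[τ] = 868

M_n = X_n^2 − n is a martingale (since E[X_{n+1}^2 | F_n] = X_n^2 + 1). By OST (τ has finite mean in a bounded region), E[M_τ] = E[M_0] = X_0^2 − 0 = 7^2 = 49. Also E[M_τ] = E[X_τ^2] − E[τ]. The walk exits at 0 or 131, with P(hit 131 first) = 7/131, so E[X_τ^2] = 131^2 · 7/131 + 0 = 917. Thus E[τ] = E[X_τ^2] − E[M_τ] = 917 − 49 = 868 = 7(131 − 7) = 868.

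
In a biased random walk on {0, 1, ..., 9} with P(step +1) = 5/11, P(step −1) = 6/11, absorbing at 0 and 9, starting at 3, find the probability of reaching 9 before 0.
P(hit 9 before 0) = (1 − (6/5)^3) / (1 − (6/5)^9) = 15625/89281

Let u_k denote P(reach 9 before 0 | start at k). Boundary: u_0 = 0, u_9 = 1. Recurrence: u_k = 5/11·u_{k+1} + 6/11·u_{k-1} for 1 ≤ k ≤ 8. Try u_k = A + B·r^k with r = q/p = (6/11)/(5/11) = 6/5. Substitution satisfies the recurrence; boundary conditions give:
  u_k = (1 − r^k) / (1 − r^N) = (1 − (6/5)^3) / (1 − (6/5)^9) = 15625/89281.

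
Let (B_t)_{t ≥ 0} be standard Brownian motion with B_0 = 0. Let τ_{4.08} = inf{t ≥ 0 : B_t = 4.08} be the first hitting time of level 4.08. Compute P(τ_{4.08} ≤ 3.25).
P(τ_{4.08} ≤ 3.25) = 2(1 − Φ(4.08/√3.25)) = 2(1 − Φ(2.2632)) ≈ 0.0236

By the reflection principle for standard BM, P(τ_b ≤ t) = 2 · P(B_t ≥ b). Since B_t ~ N(0, t), P(B_t ≥ 4.08) = 1 − Φ(4.08/√t) = 1 − Φ(4.08/√3.25) = 1 − Φ(2.2632) ≈ 0.01181. Doubling: P(τ_{4.08} ≤ 3.25) ≈ 2 · 0.01181 = 0.02362 ≈ 0.0236.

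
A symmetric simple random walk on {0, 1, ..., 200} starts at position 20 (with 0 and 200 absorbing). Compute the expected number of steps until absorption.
E[τ | X_0 = 20] = 3600

Let v_k = E[τ | X_0 = k]. Boundary: v_0 = v_200 = 0. Recurrence: v_k = 1 + (v_{k-1} + v_{k+1})/2 for 1 ≤ k ≤ 199. The particular solution to v_k − (v_{k-1} + v_{k+1})/2 = 1 is v_k = −k^2. Adding homogeneous solution A + B k and matching boundaries gives v_k = k (200 − k). Substituting k = 20: v_20 = 20 · 180 = 3600.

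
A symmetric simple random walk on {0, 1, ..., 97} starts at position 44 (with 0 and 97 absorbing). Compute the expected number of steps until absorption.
E[τ | X_0 = 44] = 2332

Let v_k = E[τ | X_0 = k]. Boundary: v_0 = v_97 = 0. Recurrence: v_k = 1 + (v_{k-1} + v_{k+1})/2 for 1 ≤ k ≤ 96. The particular solution to v_k − (v_{k-1} + v_{k+1})/2 = 1 is v_k = −k^2. Adding homogeneous solution A + B k and matching boundaries gives v_k = k (97 − k). Substituting k = 44: v_44 = 44 · 53 = 2332.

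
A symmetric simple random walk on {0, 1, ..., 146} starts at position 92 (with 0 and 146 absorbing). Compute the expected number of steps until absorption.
E[τ | X_0 = 92] = 4968

Let v_k = E[τ | X_0 = k]. Boundary: v_0 = v_146 = 0. Recurrence: v_k = 1 + (v_{k-1} + v_{k+1})/2 for 1 ≤ k ≤ 145. The particular solution to v_k − (v_{k-1} + v_{k+1})/2 = 1 is v_k = −k^2. Adding homogeneous solution A + B k and matching boundaries gives v_k = k (146 − k). Substituting k = 92: v_92 = 92 · 54 = 4968.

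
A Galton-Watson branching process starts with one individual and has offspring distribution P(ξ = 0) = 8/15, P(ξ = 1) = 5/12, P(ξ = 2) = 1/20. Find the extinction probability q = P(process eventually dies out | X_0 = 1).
q = 1

Mean offspring μ = 0·8/15 + 1·5/12 + 2·1/20 = 31/60 ≤ 1. For μ ≤ 1 with offspring not concentrated at 1, the Galton-Watson process goes extinct almost surely, so q = 1.
(Algebraic check: The pgf is f(s) = 8/15 + 5/12·s + 1/20·s². The extinction probability q is the smallest fixed point of f in [0, 1]. Setting s = f(s):
  1/20·s² + (5/12 − 1)·s + 8/15 = 0
  1/20·s² − (8/15 + 1/20)·s + 8/15 = 0
which factors as (s − 1)·(1/20·s − 8/15) = 0, giving roots s = 1 and s = (8/15)/(1/20) = 32/3. Since 32/3 ≥ 1, the smallest root in [0, 1] is s = 1.)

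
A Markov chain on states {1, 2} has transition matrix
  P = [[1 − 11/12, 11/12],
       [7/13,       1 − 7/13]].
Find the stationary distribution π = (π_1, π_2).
π_1 = 84/227, π_2 = 143/227

Solve πP = π with π_1 + π_2 = 1. From πP = π: π_1 · (1 − 11/12) + π_2 · 7/13 = π_1 ⇒ π_2 · 7/13 = π_1 · 11/12 ⇒ π_2/π_1 = (11/12)/(7/13) = 143/84. Together with π_1 + π_2 = 1:
  π_1 = (7/13)/(11/12 + 7/13) = (7/13)/(227/156) = 84/227,
  π_2 = (11/12)/(11/12 + 7/13) = (11/12)/(227/156) = 143/227.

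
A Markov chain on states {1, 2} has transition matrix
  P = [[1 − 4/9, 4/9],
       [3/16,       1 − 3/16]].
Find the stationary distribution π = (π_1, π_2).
π_1 = 27/91, π_2 = 64/91

Solve πP = π with π_1 + π_2 = 1. From πP = π: π_1 · (1 − 4/9) + π_2 · 3/16 = π_1 ⇒ π_2 · 3/16 = π_1 · 4/9 ⇒ π_2/π_1 = (4/9)/(3/16) = 64/27. Together with π_1 + π_2 = 1:
  π_1 = (3/16)/(4/9 + 3/16) = (3/16)/(91/144) = 27/91,
  π_2 = (4/9)/(4/9 + 3/16) = (4/9)/(91/144) = 64/91.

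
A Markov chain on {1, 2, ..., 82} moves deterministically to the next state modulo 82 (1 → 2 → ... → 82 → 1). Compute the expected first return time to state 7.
E[T_7 | X_0 = 7] = 82

The chain cycles deterministically, so starting at state 7 it returns in exactly 82 steps. Equivalently, the stationary distribution is uniform π_j = 1/82 for every state j, so by Kac's formula E[T_7] = 1/π_7 = 82.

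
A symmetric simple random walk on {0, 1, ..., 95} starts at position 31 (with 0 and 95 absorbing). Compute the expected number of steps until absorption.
E[τ | X_0 = 31] = 1984

Let v_k = E[τ | X_0 = k]. Boundary: v_0 = v_95 = 0. Recurrence: v_k = 1 + (v_{k-1} + v_{k+1})/2 for 1 ≤ k ≤ 94. The particular solution to v_k − (v_{k-1} + v_{k+1})/2 = 1 is v_k = −k^2. Adding homogeneous solution A + B k and matching boundaries gives v_k = k (95 − k). Substituting k = 31: v_31 = 31 · 64 = 1984.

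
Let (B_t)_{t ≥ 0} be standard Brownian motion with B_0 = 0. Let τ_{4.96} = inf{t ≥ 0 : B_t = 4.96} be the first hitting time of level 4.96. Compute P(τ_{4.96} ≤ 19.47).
P(τ_{4.96} ≤ 19.47) = 2(1 − Φ(4.96/√19.47)) = 2(1 − Φ(1.1241)) ≈ 0.2610

By the reflection principle for standard BM, P(τ_b ≤ t) = 2 · P(B_t ≥ b). Since B_t ~ N(0, t), P(B_t ≥ 4.96) = 1 − Φ(4.96/√t) = 1 − Φ(4.96/√19.47) = 1 − Φ(1.1241) ≈ 0.13049. Doubling: P(τ_{4.96} ≤ 19.47) ≈ 2 · 0.13049 = 0.26098 ≈ 0.2610.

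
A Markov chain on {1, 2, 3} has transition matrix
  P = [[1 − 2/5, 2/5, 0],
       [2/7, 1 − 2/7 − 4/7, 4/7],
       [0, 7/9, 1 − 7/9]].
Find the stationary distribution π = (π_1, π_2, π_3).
π = (7/24, 49/120, 3/10)

This is a birth-death chain on three states, which satisfies detailed balance: π_1 · P_{12} = π_2 · P_{21} and π_2 · P_{23} = π_3 · P_{32}.
From π_1 · 2/5 = π_2 · 2/7: π_2/π_1 = (2/5)/(2/7) = 7/5.
From π_2 · 4/7 = π_3 · 7/9: π_3/π_2 = (4/7)/(7/9) = 36/49.
Take π_1 proportional to 1; then unnormalized π = (1, 7/5, 36/35). Normalize by dividing by the sum 24/7:
  π = (7/24, 49/120, 3/10).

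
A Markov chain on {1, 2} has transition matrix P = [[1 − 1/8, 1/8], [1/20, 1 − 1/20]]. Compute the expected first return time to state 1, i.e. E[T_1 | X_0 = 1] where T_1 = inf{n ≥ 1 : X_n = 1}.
E[T_1 | X_0 = 1] = 1/π_1 = 7/2

For an irreducible recurrent Markov chain with stationary distribution π, E[T_i | X_0 = i] = 1/π_i (Kac's formula). Here π_1 = (1/20)/(1/8 + 1/20) = (1/20)/(7/40) = 2/7, so E[T_1 | X_0 = 1] = 1/π_1 = (1/8 + 1/20)/(1/20) = (7/40)/(1/20) = 7/2.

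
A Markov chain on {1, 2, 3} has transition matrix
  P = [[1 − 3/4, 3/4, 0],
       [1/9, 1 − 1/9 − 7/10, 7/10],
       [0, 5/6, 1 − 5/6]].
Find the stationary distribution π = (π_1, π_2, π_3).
π = (50/671, 675/1342, 567/1342)

This is a birth-death chain on three states, which satisfies detailed balance: π_1 · P_{12} = π_2 · P_{21} and π_2 · P_{23} = π_3 · P_{32}.
From π_1 · 3/4 = π_2 · 1/9: π_2/π_1 = (3/4)/(1/9) = 27/4.
From π_2 · 7/10 = π_3 · 5/6: π_3/π_2 = (7/10)/(5/6) = 21/25.
Take π_1 proportional to 1; then unnormalized π = (1, 27/4, 567/100). Normalize by dividing by the sum 671/50:
  π = (50/671, 675/1342, 567/1342).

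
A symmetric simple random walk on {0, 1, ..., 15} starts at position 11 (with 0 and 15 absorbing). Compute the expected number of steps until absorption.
E[τ | X_0 = 11] = 44

Let v_k = E[τ | X_0 = k]. Boundary: v_0 = v_15 = 0. Recurrence: v_k = 1 + (v_{k-1} + v_{k+1})/2 for 1 ≤ k ≤ 14. The particular solution to v_k − (v_{k-1} + v_{k+1})/2 = 1 is v_k = −k^2. Adding homogeneous solution A + B k and matching boundaries gives v_k = k (15 − k). Substituting k = 11: v_11 = 11 · 4 = 44.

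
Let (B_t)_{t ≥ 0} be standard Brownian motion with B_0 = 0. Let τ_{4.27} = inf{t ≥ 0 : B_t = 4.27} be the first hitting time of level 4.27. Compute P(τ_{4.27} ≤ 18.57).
P(τ_{4.27} ≤ 18.57) = 2(1 − Φ(4.27/√18.57)) = 2(1 − Φ(0.9909)) ≈ 0.3217

By the reflection principle for standard BM, P(τ_b ≤ t) = 2 · P(B_t ≥ b). Since B_t ~ N(0, t), P(B_t ≥ 4.27) = 1 − Φ(4.27/√t) = 1 − Φ(4.27/√18.57) = 1 − Φ(0.9909) ≈ 0.16087. Doubling: P(τ_{4.27} ≤ 18.57) ≈ 2 · 0.16087 = 0.32174 ≈ 0.3217.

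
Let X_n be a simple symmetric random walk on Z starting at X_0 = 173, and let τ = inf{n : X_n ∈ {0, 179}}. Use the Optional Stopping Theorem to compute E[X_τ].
E[X_τ] = 173

X_n is a martingale and τ is a bounded-mean stopping time (indeed τ is finite a.s. with bounded expectation since the walk is in a bounded region). By the OST, E[X_τ] = E[X_0] = 173. Equivalently: E[X_τ] = 179 · P(hit 179 first) + 0 · P(hit 0 first) = 179 · (173/179) = 173.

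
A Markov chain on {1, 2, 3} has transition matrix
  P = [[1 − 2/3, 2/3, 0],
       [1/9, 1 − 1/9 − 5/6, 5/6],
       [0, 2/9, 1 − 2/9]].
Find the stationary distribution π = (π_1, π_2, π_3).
π = (2/59, 12/59, 45/59)

This is a birth-death chain on three states, which satisfies detailed balance: π_1 · P_{12} = π_2 · P_{21} and π_2 · P_{23} = π_3 · P_{32}.
From π_1 · 2/3 = π_2 · 1/9: π_2/π_1 = (2/3)/(1/9) = 6.
From π_2 · 5/6 = π_3 · 2/9: π_3/π_2 = (5/6)/(2/9) = 15/4.
Take π_1 proportional to 1; then unnormalized π = (1, 6, 45/2). Normalize by dividing by the sum 59/2:
  π = (2/59, 12/59, 45/59).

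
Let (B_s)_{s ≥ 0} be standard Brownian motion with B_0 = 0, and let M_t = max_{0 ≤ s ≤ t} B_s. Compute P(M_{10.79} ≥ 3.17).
P(M_{10.79} ≥ 3.17) = 2·P(B_{10.79} ≥ 3.17) = 2(1 − Φ(3.17/√10.79)) ≈ 0.3345

By the reflection principle for Brownian motion, P(M_t ≥ a) = 2 · P(B_t ≥ a) for a ≥ 0. Since B_t ~ N(0, t), P(B_t ≥ 3.17) = 1 − Φ(3.17/√t) = 1 − Φ(3.17/√10.79) = 1 − Φ(0.9650). So
  P(M_{10.79} ≥ 3.17) = 2(1 − Φ(0.9650)) ≈ 0.3345.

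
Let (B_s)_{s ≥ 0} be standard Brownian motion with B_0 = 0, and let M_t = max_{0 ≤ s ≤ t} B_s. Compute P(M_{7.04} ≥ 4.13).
P(M_{7.04} ≥ 4.13) = 2·P(B_{7.04} ≥ 4.13) = 2(1 − Φ(4.13/√7.04)) ≈ 0.1196

By the reflection principle for Brownian motion, P(M_t ≥ a) = 2 · P(B_t ≥ a) for a ≥ 0. Since B_t ~ N(0, t), P(B_t ≥ 4.13) = 1 − Φ(4.13/√t) = 1 − Φ(4.13/√7.04) = 1 − Φ(1.5566). So
  P(M_{7.04} ≥ 4.13) = 2(1 − Φ(1.5566)) ≈ 0.1196.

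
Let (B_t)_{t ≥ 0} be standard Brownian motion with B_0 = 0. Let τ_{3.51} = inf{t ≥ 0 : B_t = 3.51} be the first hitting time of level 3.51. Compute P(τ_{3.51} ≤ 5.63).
P(τ_{3.51} ≤ 5.63) = 2(1 − Φ(3.51/√5.63)) = 2(1 − Φ(1.4793)) ≈ 0.1391

By the reflection principle for standard BM, P(τ_b ≤ t) = 2 · P(B_t ≥ b). Since B_t ~ N(0, t), P(B_t ≥ 3.51) = 1 − Φ(3.51/√t) = 1 − Φ(3.51/√5.63) = 1 − Φ(1.4793) ≈ 0.06953. Doubling: P(τ_{3.51} ≤ 5.63) ≈ 2 · 0.06953 = 0.13906 ≈ 0.1391.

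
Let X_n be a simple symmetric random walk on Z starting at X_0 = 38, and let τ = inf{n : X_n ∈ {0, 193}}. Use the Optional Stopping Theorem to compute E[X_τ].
E[X_τ] = 38

X_n is a martingale and τ is a bounded-mean stopping time (indeed τ is finite a.s. with bounded expectation since the walk is in a bounded region). By the OST, E[X_τ] = E[X_0] = 38. Equivalently: E[X_τ] = 193 · P(hit 193 first) + 0 · P(hit 0 first) = 193 · (38/193) = 38.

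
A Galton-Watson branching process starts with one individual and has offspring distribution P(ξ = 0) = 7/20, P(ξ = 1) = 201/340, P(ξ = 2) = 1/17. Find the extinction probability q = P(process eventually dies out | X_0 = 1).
q = 1

Mean offspring μ = 0·7/20 + 1·201/340 + 2·1/17 = 241/340 ≤ 1. For μ ≤ 1 with offspring not concentrated at 1, the Galton-Watson process goes extinct almost surely, so q = 1.
(Algebraic check: The pgf is f(s) = 7/20 + 201/340·s + 1/17·s². The extinction probability q is the smallest fixed point of f in [0, 1]. Setting s = f(s):
  1/17·s² + (201/340 − 1)·s + 7/20 = 0
  1/17·s² − (7/20 + 1/17)·s + 7/20 = 0
which factors as (s − 1)·(1/17·s − 7/20) = 0, giving roots s = 1 and s = (7/20)/(1/17) = 119/20. Since 119/20 ≥ 1, the smallest root in [0, 1] is s = 1.)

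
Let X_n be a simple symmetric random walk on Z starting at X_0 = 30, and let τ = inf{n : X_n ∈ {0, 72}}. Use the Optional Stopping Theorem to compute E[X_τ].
E[X_τ] = 30

X_n is a martingale and τ is a bounded-mean stopping time (indeed τ is finite a.s. with bounded expectation since the walk is in a bounded region). By the OST, E[X_τ] = E[X_0] = 30. Equivalently: E[X_τ] = 72 · P(hit 72 first) + 0 · P(hit 0 first) = 72 · (30/72) = 30.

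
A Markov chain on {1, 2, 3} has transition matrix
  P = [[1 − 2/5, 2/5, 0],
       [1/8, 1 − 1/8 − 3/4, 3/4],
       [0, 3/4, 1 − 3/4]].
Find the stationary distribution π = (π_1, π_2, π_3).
π = (5/37, 16/37, 16/37)

This is a birth-death chain on three states, which satisfies detailed balance: π_1 · P_{12} = π_2 · P_{21} and π_2 · P_{23} = π_3 · P_{32}.
From π_1 · 2/5 = π_2 · 1/8: π_2/π_1 = (2/5)/(1/8) = 16/5.
From π_2 · 3/4 = π_3 · 3/4: π_3/π_2 = (3/4)/(3/4) = 1.
Take π_1 proportional to 1; then unnormalized π = (1, 16/5, 16/5). Normalize by dividing by the sum 37/5:
  π = (5/37, 16/37, 16/37).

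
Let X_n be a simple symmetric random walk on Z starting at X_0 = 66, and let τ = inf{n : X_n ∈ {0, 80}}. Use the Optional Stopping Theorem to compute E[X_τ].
E[X_τ] = 66

X_n is a martingale and τ is a bounded-mean stopping time (indeed τ is finite a.s. with bounded expectation since the walk is in a bounded region). By the OST, E[X_τ] = E[X_0] = 66. Equivalently: E[X_τ] = 80 · P(hit 80 first) + 0 · P(hit 0 first) = 80 · (66/80) = 66.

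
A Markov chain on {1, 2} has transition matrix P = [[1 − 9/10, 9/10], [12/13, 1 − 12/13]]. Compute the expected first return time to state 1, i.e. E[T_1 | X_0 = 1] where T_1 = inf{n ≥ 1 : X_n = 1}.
E[T_1 | X_0 = 1] = 1/π_1 = 79/40

For an irreducible recurrent Markov chain with stationary distribution π, E[T_i | X_0 = i] = 1/π_i (Kac's formula). Here π_1 = (12/13)/(9/10 + 12/13) = (12/13)/(237/130) = 40/79, so E[T_1 | X_0 = 1] = 1/π_1 = (9/10 + 12/13)/(12/13) = (237/130)/(12/13) = 79/40.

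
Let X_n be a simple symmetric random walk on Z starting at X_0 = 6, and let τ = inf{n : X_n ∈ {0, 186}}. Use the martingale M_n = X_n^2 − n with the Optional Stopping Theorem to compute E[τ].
E[τ] = 1080

M_n = X_n^2 − n is a martingale (since E[X_{n+1}^2 | F_n] = X_n^2 + 1). By OST (τ has finite mean in a bounded region), E[M_τ] = E[M_0] = X_0^2 − 0 = 6^2 = 36. Also E[M_τ] = E[X_τ^2] − E[τ]. The walk exits at 0 or 186, with P(hit 186 first) = 6/186, so E[X_τ^2] = 186^2 · 6/186 + 0 = 1116. Thus E[τ] = E[X_τ^2] − E[M_τ] = 1116 − 36 = 1080 = 6(186 − 6) = 1080.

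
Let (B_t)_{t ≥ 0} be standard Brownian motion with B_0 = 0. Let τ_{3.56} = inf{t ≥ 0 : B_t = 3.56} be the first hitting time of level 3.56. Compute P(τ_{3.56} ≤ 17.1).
P(τ_{3.56} ≤ 17.1) = 2(1 − Φ(3.56/√17.1)) = 2(1 − Φ(0.8609)) ≈ 0.3893

By the reflection principle for standard BM, P(τ_b ≤ t) = 2 · P(B_t ≥ b). Since B_t ~ N(0, t), P(B_t ≥ 3.56) = 1 − Φ(3.56/√t) = 1 − Φ(3.56/√17.1) = 1 − Φ(0.8609) ≈ 0.19465. Doubling: P(τ_{3.56} ≤ 17.1) ≈ 2 · 0.19465 = 0.38930 ≈ 0.3893.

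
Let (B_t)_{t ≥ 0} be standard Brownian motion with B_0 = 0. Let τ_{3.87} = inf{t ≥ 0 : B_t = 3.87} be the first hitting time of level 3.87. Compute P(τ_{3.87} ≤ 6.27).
P(τ_{3.87} ≤ 6.27) = 2(1 − Φ(3.87/√6.27)) = 2(1 − Φ(1.5455)) ≈ 0.1222

By the reflection principle for standard BM, P(τ_b ≤ t) = 2 · P(B_t ≥ b). Since B_t ~ N(0, t), P(B_t ≥ 3.87) = 1 − Φ(3.87/√t) = 1 − Φ(3.87/√6.27) = 1 − Φ(1.5455) ≈ 0.06111. Doubling: P(τ_{3.87} ≤ 6.27) ≈ 2 · 0.06111 = 0.12222 ≈ 0.1222.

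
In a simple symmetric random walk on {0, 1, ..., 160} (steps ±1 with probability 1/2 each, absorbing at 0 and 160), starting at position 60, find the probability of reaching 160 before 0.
P(hit 160 before 0) = 60/160 = 3/8

Let u_k = P(hit 160 before 0 | start at k). Then u_0 = 0, u_160 = 1, and u_k = u_{k-1}/2 + u_{k+1}/2 for 1 ≤ k ≤ 159. This harmonic recurrence is solved by u_k = k/160, giving u_60 = 60/160 = 3/8.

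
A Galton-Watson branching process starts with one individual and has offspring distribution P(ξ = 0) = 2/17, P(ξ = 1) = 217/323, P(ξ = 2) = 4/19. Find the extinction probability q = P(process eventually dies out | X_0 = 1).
q = 19/34

The pgf is f(s) = 2/17 + 217/323·s + 4/19·s². The extinction probability q is the smallest fixed point of f in [0, 1]. Setting s = f(s):
  4/19·s² + (217/323 − 1)·s + 2/17 = 0
  4/19·s² − (2/17 + 4/19)·s + 2/17 = 0
which factors as (s − 1)·(4/19·s − 2/17) = 0, giving roots s = 1 and s = (2/17)/(4/19) = 19/34.
Mean offspring μ = 217/323 + 2·4/19 = 353/323 > 1 (supercritical), so q < 1. The extinction probability is the smaller root: q = (2/17)/(4/19) = 19/34.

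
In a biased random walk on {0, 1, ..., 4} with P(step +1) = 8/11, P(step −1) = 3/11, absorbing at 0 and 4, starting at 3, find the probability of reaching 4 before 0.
P(hit 4 before 0) = (1 − (3/8)^3) / (1 − (3/8)^4) = 776/803

Let u_k denote P(reach 4 before 0 | start at k). Boundary: u_0 = 0, u_4 = 1. Recurrence: u_k = 8/11·u_{k+1} + 3/11·u_{k-1} for 1 ≤ k ≤ 3. Try u_k = A + B·r^k with r = q/p = (3/11)/(8/11) = 3/8. Substitution satisfies the recurrence; boundary conditions give:
  u_k = (1 − r^k) / (1 − r^N) = (1 − (3/8)^3) / (1 − (3/8)^4) = 776/803.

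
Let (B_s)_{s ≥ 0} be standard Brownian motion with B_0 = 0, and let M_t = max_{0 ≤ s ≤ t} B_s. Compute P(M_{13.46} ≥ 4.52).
P(M_{13.46} ≥ 4.52) = 2·P(B_{13.46} ≥ 4.52) = 2(1 − Φ(4.52/√13.46)) ≈ 0.2179

By the reflection principle for Brownian motion, P(M_t ≥ a) = 2 · P(B_t ≥ a) for a ≥ 0. Since B_t ~ N(0, t), P(B_t ≥ 4.52) = 1 − Φ(4.52/√t) = 1 − Φ(4.52/√13.46) = 1 − Φ(1.2320). So
  P(M_{13.46} ≥ 4.52) = 2(1 − Φ(1.2320)) ≈ 0.2179.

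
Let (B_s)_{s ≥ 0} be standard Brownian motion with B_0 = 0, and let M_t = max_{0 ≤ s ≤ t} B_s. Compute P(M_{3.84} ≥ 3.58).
P(M_{3.84} ≥ 3.58) = 2·P(B_{3.84} ≥ 3.58) = 2(1 − Φ(3.58/√3.84)) ≈ 0.0677

By the reflection principle for Brownian motion, P(M_t ≥ a) = 2 · P(B_t ≥ a) for a ≥ 0. Since B_t ~ N(0, t), P(B_t ≥ 3.58) = 1 − Φ(3.58/√t) = 1 − Φ(3.58/√3.84) = 1 − Φ(1.8269). So
  P(M_{3.84} ≥ 3.58) = 2(1 − Φ(1.8269)) ≈ 0.0677.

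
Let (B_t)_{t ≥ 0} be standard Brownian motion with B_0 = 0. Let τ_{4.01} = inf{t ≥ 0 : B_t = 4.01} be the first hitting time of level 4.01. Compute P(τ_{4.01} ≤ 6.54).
P(τ_{4.01} ≤ 6.54) = 2(1 − Φ(4.01/√6.54)) = 2(1 − Φ(1.5680)) ≈ 0.1169

By the reflection principle for standard BM, P(τ_b ≤ t) = 2 · P(B_t ≥ b). Since B_t ~ N(0, t), P(B_t ≥ 4.01) = 1 − Φ(4.01/√t) = 1 − Φ(4.01/√6.54) = 1 − Φ(1.5680) ≈ 0.05844. Doubling: P(τ_{4.01} ≤ 6.54) ≈ 2 · 0.05844 = 0.11688 ≈ 0.1169.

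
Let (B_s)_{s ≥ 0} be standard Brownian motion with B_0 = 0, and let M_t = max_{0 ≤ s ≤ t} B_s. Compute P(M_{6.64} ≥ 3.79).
P(M_{6.64} ≥ 3.79) = 2·P(B_{6.64} ≥ 3.79) = 2(1 − Φ(3.79/√6.64)) ≈ 0.1413

By the reflection principle for Brownian motion, P(M_t ≥ a) = 2 · P(B_t ≥ a) for a ≥ 0. Since B_t ~ N(0, t), P(B_t ≥ 3.79) = 1 − Φ(3.79/√t) = 1 − Φ(3.79/√6.64) = 1 − Φ(1.4708). So
  P(M_{6.64} ≥ 3.79) = 2(1 − Φ(1.4708)) ≈ 0.1413.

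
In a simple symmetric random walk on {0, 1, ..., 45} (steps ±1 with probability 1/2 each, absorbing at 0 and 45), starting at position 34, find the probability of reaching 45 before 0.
P(hit 45 before 0) = 34/45

Let u_k = P(hit 45 before 0 | start at k). Then u_0 = 0, u_45 = 1, and u_k = u_{k-1}/2 + u_{k+1}/2 for 1 ≤ k ≤ 44. This harmonic recurrence is solved by u_k = k/45, giving u_34 = 34/45.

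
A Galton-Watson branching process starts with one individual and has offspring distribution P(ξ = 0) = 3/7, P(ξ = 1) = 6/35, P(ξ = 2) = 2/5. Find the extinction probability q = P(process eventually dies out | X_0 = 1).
q = 1

Mean offspring μ = 0·3/7 + 1·6/35 + 2·2/5 = 34/35 ≤ 1. For μ ≤ 1 with offspring not concentrated at 1, the Galton-Watson process goes extinct almost surely, so q = 1.
(Algebraic check: The pgf is f(s) = 3/7 + 6/35·s + 2/5·s². The extinction probability q is the smallest fixed point of f in [0, 1]. Setting s = f(s):
  2/5·s² + (6/35 − 1)·s + 3/7 = 0
  2/5·s² − (3/7 + 2/5)·s + 3/7 = 0
which factors as (s − 1)·(2/5·s − 3/7) = 0, giving roots s = 1 and s = (3/7)/(2/5) = 15/14. Since 15/14 ≥ 1, the smallest root in [0, 1] is s = 1.)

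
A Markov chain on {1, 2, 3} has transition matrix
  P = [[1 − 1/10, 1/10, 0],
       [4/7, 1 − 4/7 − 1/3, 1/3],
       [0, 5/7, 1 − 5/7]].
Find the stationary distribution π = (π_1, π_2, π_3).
π = (300/377, 105/754, 49/754)

This is a birth-death chain on three states, which satisfies detailed balance: π_1 · P_{12} = π_2 · P_{21} and π_2 · P_{23} = π_3 · P_{32}.
From π_1 · 1/10 = π_2 · 4/7: π_2/π_1 = (1/10)/(4/7) = 7/40.
From π_2 · 1/3 = π_3 · 5/7: π_3/π_2 = (1/3)/(5/7) = 7/15.
Take π_1 proportional to 1; then unnormalized π = (1, 7/40, 49/600). Normalize by dividing by the sum 377/300:
  π = (300/377, 105/754, 49/754).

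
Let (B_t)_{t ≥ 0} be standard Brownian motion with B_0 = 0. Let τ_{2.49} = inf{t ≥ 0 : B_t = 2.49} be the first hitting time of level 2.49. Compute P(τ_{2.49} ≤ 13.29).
P(τ_{2.49} ≤ 13.29) = 2(1 − Φ(2.49/√13.29)) = 2(1 − Φ(0.6830)) ≈ 0.4946

By the reflection principle for standard BM, P(τ_b ≤ t) = 2 · P(B_t ≥ b). Since B_t ~ N(0, t), P(B_t ≥ 2.49) = 1 − Φ(2.49/√t) = 1 − Φ(2.49/√13.29) = 1 − Φ(0.6830) ≈ 0.24730. Doubling: P(τ_{2.49} ≤ 13.29) ≈ 2 · 0.24730 = 0.49460 ≈ 0.4946.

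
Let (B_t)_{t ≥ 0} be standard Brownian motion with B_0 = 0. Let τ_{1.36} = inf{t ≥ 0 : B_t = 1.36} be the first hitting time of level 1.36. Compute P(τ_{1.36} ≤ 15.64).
P(τ_{1.36} ≤ 15.64) = 2(1 − Φ(1.36/√15.64)) = 2(1 − Φ(0.3439)) ≈ 0.7309

By the reflection principle for standard BM, P(τ_b ≤ t) = 2 · P(B_t ≥ b). Since B_t ~ N(0, t), P(B_t ≥ 1.36) = 1 − Φ(1.36/√t) = 1 − Φ(1.36/√15.64) = 1 − Φ(0.3439) ≈ 0.36546. Doubling: P(τ_{1.36} ≤ 15.64) ≈ 2 · 0.36546 = 0.73092 ≈ 0.7309.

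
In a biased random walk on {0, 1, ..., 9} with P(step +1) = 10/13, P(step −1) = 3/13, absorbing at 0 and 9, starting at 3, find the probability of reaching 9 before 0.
P(hit 9 before 0) = (1 − (3/10)^3) / (1 − (3/10)^9) = 1000000/1027729

Let u_k denote P(reach 9 before 0 | start at k). Boundary: u_0 = 0, u_9 = 1. Recurrence: u_k = 10/13·u_{k+1} + 3/13·u_{k-1} for 1 ≤ k ≤ 8. Try u_k = A + B·r^k with r = q/p = (3/13)/(10/13) = 3/10. Substitution satisfies the recurrence; boundary conditions give:
  u_k = (1 − r^k) / (1 − r^N) = (1 − (3/10)^3) / (1 − (3/10)^9) = 1000000/1027729.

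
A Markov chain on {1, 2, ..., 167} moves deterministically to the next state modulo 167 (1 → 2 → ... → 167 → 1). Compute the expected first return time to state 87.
E[T_87 | X_0 = 87] = 167

The chain cycles deterministically, so starting at state 87 it returns in exactly 167 steps. Equivalently, the stationary distribution is uniform π_j = 1/167 for every state j, so by Kac's formula E[T_87] = 1/π_87 = 167.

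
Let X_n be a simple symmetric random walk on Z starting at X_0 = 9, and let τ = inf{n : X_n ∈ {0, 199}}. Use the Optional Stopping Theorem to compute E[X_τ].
E[X_τ] = 9

X_n is a martingale and τ is a bounded-mean stopping time (indeed τ is finite a.s. with bounded expectation since the walk is in a bounded region). By the OST, E[X_τ] = E[X_0] = 9. Equivalently: E[X_τ] = 199 · P(hit 199 first) + 0 · P(hit 0 first) = 199 · (9/199) = 9.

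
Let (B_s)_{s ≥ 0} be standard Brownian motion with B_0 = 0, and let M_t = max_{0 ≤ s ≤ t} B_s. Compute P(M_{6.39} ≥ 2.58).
P(M_{6.39} ≥ 2.58) = 2·P(B_{6.39} ≥ 2.58) = 2(1 − Φ(2.58/√6.39)) ≈ 0.3074

By the reflection principle for Brownian motion, P(M_t ≥ a) = 2 · P(B_t ≥ a) for a ≥ 0. Since B_t ~ N(0, t), P(B_t ≥ 2.58) = 1 − Φ(2.58/√t) = 1 − Φ(2.58/√6.39) = 1 − Φ(1.0206). So
  P(M_{6.39} ≥ 2.58) = 2(1 − Φ(1.0206)) ≈ 0.3074.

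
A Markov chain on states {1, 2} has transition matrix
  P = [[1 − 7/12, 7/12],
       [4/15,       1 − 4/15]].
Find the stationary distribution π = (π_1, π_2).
π_1 = 16/51, π_2 = 35/51

Solve πP = π with π_1 + π_2 = 1. From πP = π: π_1 · (1 − 7/12) + π_2 · 4/15 = π_1 ⇒ π_2 · 4/15 = π_1 · 7/12 ⇒ π_2/π_1 = (7/12)/(4/15) = 35/16. Together with π_1 + π_2 = 1:
  π_1 = (4/15)/(7/12 + 4/15) = (4/15)/(17/20) = 16/51,
  π_2 = (7/12)/(7/12 + 4/15) = (7/12)/(17/20) = 35/51.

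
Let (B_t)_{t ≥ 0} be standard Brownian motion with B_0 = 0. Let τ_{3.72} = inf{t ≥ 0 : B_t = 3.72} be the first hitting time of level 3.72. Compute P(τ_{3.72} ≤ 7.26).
P(τ_{3.72} ≤ 7.26) = 2(1 − Φ(3.72/√7.26)) = 2(1 − Φ(1.3806)) ≈ 0.1674

By the reflection principle for standard BM, P(τ_b ≤ t) = 2 · P(B_t ≥ b). Since B_t ~ N(0, t), P(B_t ≥ 3.72) = 1 − Φ(3.72/√t) = 1 − Φ(3.72/√7.26) = 1 − Φ(1.3806) ≈ 0.08370. Doubling: P(τ_{3.72} ≤ 7.26) ≈ 2 · 0.08370 = 0.16740 ≈ 0.1674.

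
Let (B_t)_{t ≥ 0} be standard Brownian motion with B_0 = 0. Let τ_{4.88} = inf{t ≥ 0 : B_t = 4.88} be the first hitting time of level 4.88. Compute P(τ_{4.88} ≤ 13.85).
P(τ_{4.88} ≤ 13.85) = 2(1 − Φ(4.88/√13.85)) = 2(1 − Φ(1.3113)) ≈ 0.1898

By the reflection principle for standard BM, P(τ_b ≤ t) = 2 · P(B_t ≥ b). Since B_t ~ N(0, t), P(B_t ≥ 4.88) = 1 − Φ(4.88/√t) = 1 − Φ(4.88/√13.85) = 1 − Φ(1.3113) ≈ 0.09488. Doubling: P(τ_{4.88} ≤ 13.85) ≈ 2 · 0.09488 = 0.18976 ≈ 0.1898.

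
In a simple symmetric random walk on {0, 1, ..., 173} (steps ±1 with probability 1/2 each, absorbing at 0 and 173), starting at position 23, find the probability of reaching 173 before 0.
P(hit 173 before 0) = 23/173

Let u_k = P(hit 173 before 0 | start at k). Then u_0 = 0, u_173 = 1, and u_k = u_{k-1}/2 + u_{k+1}/2 for 1 ≤ k ≤ 172. This harmonic recurrence is solved by u_k = k/173, giving u_23 = 23/173.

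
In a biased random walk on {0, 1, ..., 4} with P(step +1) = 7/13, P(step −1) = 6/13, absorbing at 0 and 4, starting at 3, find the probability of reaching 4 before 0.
P(hit 4 before 0) = (1 − (6/7)^3) / (1 − (6/7)^4) = 889/1105

Let u_k denote P(reach 4 before 0 | start at k). Boundary: u_0 = 0, u_4 = 1. Recurrence: u_k = 7/13·u_{k+1} + 6/13·u_{k-1} for 1 ≤ k ≤ 3. Try u_k = A + B·r^k with r = q/p = (6/13)/(7/13) = 6/7. Substitution satisfies the recurrence; boundary conditions give:
  u_k = (1 − r^k) / (1 − r^N) = (1 − (6/7)^3) / (1 − (6/7)^4) = 889/1105.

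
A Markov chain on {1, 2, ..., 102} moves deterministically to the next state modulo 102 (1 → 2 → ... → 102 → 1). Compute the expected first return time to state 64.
E[T_64 | X_0 = 64] = 102

The chain cycles deterministically, so starting at state 64 it returns in exactly 102 steps. Equivalently, the stationary distribution is uniform π_j = 1/102 for every state j, so by Kac's formula E[T_64] = 1/π_64 = 102.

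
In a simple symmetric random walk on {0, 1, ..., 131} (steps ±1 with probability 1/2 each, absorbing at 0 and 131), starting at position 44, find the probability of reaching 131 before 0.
P(hit 131 before 0) = 44/131

Let u_k = P(hit 131 before 0 | start at k). Then u_0 = 0, u_131 = 1, and u_k = u_{k-1}/2 + u_{k+1}/2 for 1 ≤ k ≤ 130. This harmonic recurrence is solved by u_k = k/131, giving u_44 = 44/131.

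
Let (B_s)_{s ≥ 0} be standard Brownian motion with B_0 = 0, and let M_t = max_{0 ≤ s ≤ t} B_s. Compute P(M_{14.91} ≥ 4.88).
P(M_{14.91} ≥ 4.88) = 2·P(B_{14.91} ≥ 4.88) = 2(1 − Φ(4.88/√14.91)) ≈ 0.2063

By the reflection principle for Brownian motion, P(M_t ≥ a) = 2 · P(B_t ≥ a) for a ≥ 0. Since B_t ~ N(0, t), P(B_t ≥ 4.88) = 1 − Φ(4.88/√t) = 1 − Φ(4.88/√14.91) = 1 − Φ(1.2638). So
  P(M_{14.91} ≥ 4.88) = 2(1 − Φ(1.2638)) ≈ 0.2063.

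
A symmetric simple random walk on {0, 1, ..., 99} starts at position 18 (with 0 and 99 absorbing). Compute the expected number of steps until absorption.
E[τ | X_0 = 18] = 1458

Let v_k = E[τ | X_0 = k]. Boundary: v_0 = v_99 = 0. Recurrence: v_k = 1 + (v_{k-1} + v_{k+1})/2 for 1 ≤ k ≤ 98. The particular solution to v_k − (v_{k-1} + v_{k+1})/2 = 1 is v_k = −k^2. Adding homogeneous solution A + B k and matching boundaries gives v_k = k (99 − k). Substituting k = 18: v_18 = 18 · 81 = 1458.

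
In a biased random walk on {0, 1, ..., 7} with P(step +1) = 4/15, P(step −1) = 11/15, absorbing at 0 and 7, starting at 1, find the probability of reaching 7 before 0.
P(hit 7 before 0) = (1 − (11/4)^1) / (1 − (11/4)^7) = 4096/2781541

Let u_k denote P(reach 7 before 0 | start at k). Boundary: u_0 = 0, u_7 = 1. Recurrence: u_k = 4/15·u_{k+1} + 11/15·u_{k-1} for 1 ≤ k ≤ 6. Try u_k = A + B·r^k with r = q/p = (11/15)/(4/15) = 11/4. Substitution satisfies the recurrence; boundary conditions give:
  u_k = (1 − r^k) / (1 − r^N) = (1 − (11/4)^1) / (1 − (11/4)^7) = 4096/2781541.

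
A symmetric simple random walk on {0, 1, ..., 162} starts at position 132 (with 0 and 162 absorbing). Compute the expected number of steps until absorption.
E[τ | X_0 = 132] = 3960

Let v_k = E[τ | X_0 = k]. Boundary: v_0 = v_162 = 0. Recurrence: v_k = 1 + (v_{k-1} + v_{k+1})/2 for 1 ≤ k ≤ 161. The particular solution to v_k − (v_{k-1} + v_{k+1})/2 = 1 is v_k = −k^2. Adding homogeneous solution A + B k and matching boundaries gives v_k = k (162 − k). Substituting k = 132: v_132 = 132 · 30 = 3960.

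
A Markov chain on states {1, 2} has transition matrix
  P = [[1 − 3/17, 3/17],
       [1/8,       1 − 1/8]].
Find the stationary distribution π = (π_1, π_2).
π_1 = 17/41, π_2 = 24/41

Solve πP = π with π_1 + π_2 = 1. From πP = π: π_1 · (1 − 3/17) + π_2 · 1/8 = π_1 ⇒ π_2 · 1/8 = π_1 · 3/17 ⇒ π_2/π_1 = (3/17)/(1/8) = 24/17. Together with π_1 + π_2 = 1:
  π_1 = (1/8)/(3/17 + 1/8) = (1/8)/(41/136) = 17/41,
  π_2 = (3/17)/(3/17 + 1/8) = (3/17)/(41/136) = 24/41.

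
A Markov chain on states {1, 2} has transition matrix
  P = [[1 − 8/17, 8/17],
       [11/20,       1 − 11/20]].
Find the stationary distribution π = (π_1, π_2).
π_1 = 187/347, π_2 = 160/347

Solve πP = π with π_1 + π_2 = 1. From πP = π: π_1 · (1 − 8/17) + π_2 · 11/20 = π_1 ⇒ π_2 · 11/20 = π_1 · 8/17 ⇒ π_2/π_1 = (8/17)/(11/20) = 160/187. Together with π_1 + π_2 = 1:
  π_1 = (11/20)/(8/17 + 11/20) = (11/20)/(347/340) = 187/347,
  π_2 = (8/17)/(8/17 + 11/20) = (8/17)/(347/340) = 160/347.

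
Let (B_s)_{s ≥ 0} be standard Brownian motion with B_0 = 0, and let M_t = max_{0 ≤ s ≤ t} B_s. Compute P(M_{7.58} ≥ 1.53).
P(M_{7.58} ≥ 1.53) = 2·P(B_{7.58} ≥ 1.53) = 2(1 − Φ(1.53/√7.58)) ≈ 0.5784

By the reflection principle for Brownian motion, P(M_t ≥ a) = 2 · P(B_t ≥ a) for a ≥ 0. Since B_t ~ N(0, t), P(B_t ≥ 1.53) = 1 − Φ(1.53/√t) = 1 − Φ(1.53/√7.58) = 1 − Φ(0.5557). So
  P(M_{7.58} ≥ 1.53) = 2(1 − Φ(0.5557)) ≈ 0.5784.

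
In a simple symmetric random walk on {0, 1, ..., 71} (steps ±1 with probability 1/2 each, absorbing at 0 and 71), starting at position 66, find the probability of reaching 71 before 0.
P(hit 71 before 0) = 66/71

Let u_k = P(hit 71 before 0 | start at k). Then u_0 = 0, u_71 = 1, and u_k = u_{k-1}/2 + u_{k+1}/2 for 1 ≤ k ≤ 70. This harmonic recurrence is solved by u_k = k/71, giving u_66 = 66/71.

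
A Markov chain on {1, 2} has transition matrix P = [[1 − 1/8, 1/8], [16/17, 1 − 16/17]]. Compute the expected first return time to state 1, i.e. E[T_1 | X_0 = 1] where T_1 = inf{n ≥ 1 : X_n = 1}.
E[T_1 | X_0 = 1] = 1/π_1 = 145/128

For an irreducible recurrent Markov chain with stationary distribution π, E[T_i | X_0 = i] = 1/π_i (Kac's formula). Here π_1 = (16/17)/(1/8 + 16/17) = (16/17)/(145/136) = 128/145, so E[T_1 | X_0 = 1] = 1/π_1 = (1/8 + 16/17)/(16/17) = (145/136)/(16/17) = 145/128.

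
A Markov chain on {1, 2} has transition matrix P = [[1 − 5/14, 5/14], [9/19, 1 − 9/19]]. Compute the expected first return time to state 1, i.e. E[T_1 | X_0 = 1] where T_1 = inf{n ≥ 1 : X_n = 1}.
E[T_1 | X_0 = 1] = 1/π_1 = 221/126

For an irreducible recurrent Markov chain with stationary distribution π, E[T_i | X_0 = i] = 1/π_i (Kac's formula). Here π_1 = (9/19)/(5/14 + 9/19) = (9/19)/(221/266) = 126/221, so E[T_1 | X_0 = 1] = 1/π_1 = (5/14 + 9/19)/(9/19) = (221/266)/(9/19) = 221/126.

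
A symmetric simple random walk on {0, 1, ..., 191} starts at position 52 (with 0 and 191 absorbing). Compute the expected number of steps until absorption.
E[τ | X_0 = 52] = 7228

Let v_k = E[τ | X_0 = k]. Boundary: v_0 = v_191 = 0. Recurrence: v_k = 1 + (v_{k-1} + v_{k+1})/2 for 1 ≤ k ≤ 190. The particular solution to v_k − (v_{k-1} + v_{k+1})/2 = 1 is v_k = −k^2. Adding homogeneous solution A + B k and matching boundaries gives v_k = k (191 − k). Substituting k = 52: v_52 = 52 · 139 = 7228.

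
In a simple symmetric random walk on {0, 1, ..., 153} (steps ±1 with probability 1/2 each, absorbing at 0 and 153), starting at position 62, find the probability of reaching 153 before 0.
P(hit 153 before 0) = 62/153

Let u_k = P(hit 153 before 0 | start at k). Then u_0 = 0, u_153 = 1, and u_k = u_{k-1}/2 + u_{k+1}/2 for 1 ≤ k ≤ 152. This harmonic recurrence is solved by u_k = k/153, giving u_62 = 62/153.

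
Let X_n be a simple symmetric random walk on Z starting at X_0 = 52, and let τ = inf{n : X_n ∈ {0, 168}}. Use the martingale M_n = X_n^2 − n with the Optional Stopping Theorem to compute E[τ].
E[τ] = 6032

M_n = X_n^2 − n is a martingale (since E[X_{n+1}^2 | F_n] = X_n^2 + 1). By OST (τ has finite mean in a bounded region), E[M_τ] = E[M_0] = X_0^2 − 0 = 52^2 = 2704. Also E[M_τ] = E[X_τ^2] − E[τ]. The walk exits at 0 or 168, with P(hit 168 first) = 52/168, so E[X_τ^2] = 168^2 · 52/168 + 0 = 8736. Thus E[τ] = E[X_τ^2] − E[M_τ] = 8736 − 2704 = 6032 = 52(168 − 52) = 6032.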